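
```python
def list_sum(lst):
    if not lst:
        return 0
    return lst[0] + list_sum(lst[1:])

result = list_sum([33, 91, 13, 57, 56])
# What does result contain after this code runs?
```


list_sum([33, 91, 13, 57, 56])
= 33 + list_sum([91, 13, 57, 56])
= 33 + 91 + list_sum([13, 57, 56])
= 33 + 91 + 13 + list_sum([57, 56])
= 33 + 91 + 13 + 57 + list_sum([56])
= 33 + 91 + 13 + 57 + 56 + list_sum([])
= 33 + 91 + 13 + 57 + 56 + 0
= 250


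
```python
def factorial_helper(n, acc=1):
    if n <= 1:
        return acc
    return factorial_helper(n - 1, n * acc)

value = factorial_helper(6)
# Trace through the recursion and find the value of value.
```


factorial_helper(6, 1)
= factorial_helper(5, 6 * 1) = factorial_helper(5, 6)
= factorial_helper(4, 5 * 6) = factorial_helper(4, 30)
= factorial_helper(3, 4 * 30) = factorial_helper(3, 120)
= factorial_helper(2, 3 * 120) = factorial_helper(2, 360)
= factorial_helper(1, 2 * 360) = factorial_helper(1, 720)
n <= 1, return acc = 720


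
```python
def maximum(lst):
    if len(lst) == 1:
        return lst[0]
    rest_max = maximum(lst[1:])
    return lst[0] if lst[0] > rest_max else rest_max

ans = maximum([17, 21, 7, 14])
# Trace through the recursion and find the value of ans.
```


maximum([17, 21, 7, 14])
= compare 17 with maximum([21, 7, 14])
= compare 21 with maximum([7, 14])
= compare 7 with maximum([14])
Base: maximum([14]) = 14
compare 7 with 14: max = 14
compare 21 with 14: max = 21
compare 17 with 21: max = 21
= 21


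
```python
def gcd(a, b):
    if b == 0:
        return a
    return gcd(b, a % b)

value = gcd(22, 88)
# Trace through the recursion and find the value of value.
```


gcd(22, 88)
= gcd(88, 22 % 88) = gcd(88, 22)
= gcd(22, 88 % 22) = gcd(22, 0)
b == 0, return a = 22


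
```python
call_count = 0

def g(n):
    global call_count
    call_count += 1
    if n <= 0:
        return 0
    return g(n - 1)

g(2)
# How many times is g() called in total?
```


g(2) calls g(1) calls ... calls g(0)
Total calls: 2 + 1 (for base case) = 3


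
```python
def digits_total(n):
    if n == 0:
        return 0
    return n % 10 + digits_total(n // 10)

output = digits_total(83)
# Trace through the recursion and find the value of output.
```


digits_total(83)
= 3 + digits_total(8)
= 3 + 8 + digits_total(0)
= 3 + 8 + 0
= 11


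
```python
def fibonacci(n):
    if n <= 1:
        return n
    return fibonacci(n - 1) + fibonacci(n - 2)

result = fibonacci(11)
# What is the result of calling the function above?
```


fibonacci(11)
= fibonacci(10) + fibonacci(9)
= (fibonacci(9) + fibonacci(8)) + fibonacci(9)
Computing bottom-up: fibonacci(0)=0, fibonacci(1)=1, fibonacci(2)=1, fibonacci(3)=2, fibonacci(4)=3, fibonacci(5)=5, fibonacci(6)=8, fibonacci(7)=13, fibonacci(8)=21, fibonacci(9)=34, fibonacci(10)=55, fibonacci(11)=89
= 89


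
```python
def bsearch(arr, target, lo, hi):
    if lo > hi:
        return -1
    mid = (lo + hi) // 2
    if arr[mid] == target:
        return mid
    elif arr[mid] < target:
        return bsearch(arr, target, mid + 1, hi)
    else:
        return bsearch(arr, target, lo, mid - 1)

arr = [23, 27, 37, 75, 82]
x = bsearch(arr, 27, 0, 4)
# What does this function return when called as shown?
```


bsearch(arr, 27, 0, 4)
lo=0, hi=4, mid=2, arr[mid]=37
37 > 27, search left half
lo=0, hi=1, mid=0, arr[mid]=23
23 < 27, search right half
lo=1, hi=1, mid=1, arr[mid]=27
arr[1] == 27, found at index 1
= 1


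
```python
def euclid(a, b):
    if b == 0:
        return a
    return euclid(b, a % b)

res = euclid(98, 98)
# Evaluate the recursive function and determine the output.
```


euclid(98, 98)
= euclid(98, 98 % 98) = euclid(98, 0)
b == 0, return a = 98


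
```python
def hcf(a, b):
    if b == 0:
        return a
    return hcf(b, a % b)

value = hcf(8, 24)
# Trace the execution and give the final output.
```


hcf(8, 24)
= hcf(24, 8 % 24) = hcf(24, 8)
= hcf(8, 24 % 8) = hcf(8, 0)
b == 0, return a = 8


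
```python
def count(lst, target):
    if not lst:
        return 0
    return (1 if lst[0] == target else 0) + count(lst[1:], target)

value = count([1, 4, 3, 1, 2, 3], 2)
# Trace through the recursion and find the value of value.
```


count([1, 4, 3, 1, 2, 3], 2)
lst[0]=1 != 2: 0 + count([4, 3, 1, 2, 3], 2)
lst[0]=4 != 2: 0 + count([3, 1, 2, 3], 2)
lst[0]=3 != 2: 0 + count([1, 2, 3], 2)
lst[0]=1 != 2: 0 + count([2, 3], 2)
lst[0]=2 == 2: 1 + count([3], 2)
lst[0]=3 != 2: 0 + count([], 2)
= 1


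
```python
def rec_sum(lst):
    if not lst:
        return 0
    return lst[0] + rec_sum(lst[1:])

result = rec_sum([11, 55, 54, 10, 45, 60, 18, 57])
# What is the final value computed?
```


rec_sum([11, 55, 54, 10, 45, 60, 18, 57])
= 11 + rec_sum([55, 54, 10, 45, 60, 18, 57])
= 11 + 55 + rec_sum([54, 10, 45, 60, 18, 57])
= 11 + 55 + 54 + rec_sum([10, 45, 60, 18, 57])
= 11 + 55 + 54 + 10 + rec_sum([45, 60, 18, 57])
= 11 + 55 + 54 + 10 + 45 + rec_sum([60, 18, 57])
= 11 + 55 + 54 + 10 + 45 + 60 + rec_sum([18, 57])
= 11 + 55 + 54 + 10 + 45 + 60 + 18 + rec_sum([57])
= 11 + 55 + 54 + 10 + 45 + 60 + 18 + 57 + rec_sum([])
= 11 + 55 + 54 + 10 + 45 + 60 + 18 + 57 + 0
= 310


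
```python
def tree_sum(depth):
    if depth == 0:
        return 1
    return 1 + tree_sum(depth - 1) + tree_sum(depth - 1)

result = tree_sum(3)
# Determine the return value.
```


tree_sum(3)
= 1 + tree_sum(2) + tree_sum(2)
= 1 + 2 * tree_sum(2)
tree_sum(k) = 2^(k+1) - 1
tree_sum(0) = 1
tree_sum(1) = 3
tree_sum(2) = 7
tree_sum(3) = 15
tree_sum(3) = 2^4 - 1 = 15


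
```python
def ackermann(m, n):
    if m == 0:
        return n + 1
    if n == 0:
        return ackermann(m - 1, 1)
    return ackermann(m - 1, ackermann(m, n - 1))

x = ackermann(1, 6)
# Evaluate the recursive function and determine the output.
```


ackermann(1, 6)
= ackermann(0, ackermann(1, 5))
First compute ackermann(1, 5) = 7
= ackermann(0, 7)
= 8


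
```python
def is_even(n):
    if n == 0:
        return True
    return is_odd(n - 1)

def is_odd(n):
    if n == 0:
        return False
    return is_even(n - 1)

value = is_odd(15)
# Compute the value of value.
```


is_odd(15)
= is_even(14)
= is_odd(13)
= is_even(12)
= is_odd(11)
= is_even(10)
= is_odd(9)
= is_even(8)
= is_odd(7)
= is_even(6)
= is_odd(5)
= is_even(4)
= is_odd(3)
= is_even(2)
= is_odd(1)
= is_even(0)
n == 0: return True
= True


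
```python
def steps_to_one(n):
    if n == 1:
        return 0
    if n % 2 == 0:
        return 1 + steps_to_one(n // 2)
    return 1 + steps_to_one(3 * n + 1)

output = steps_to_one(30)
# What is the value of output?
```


steps_to_one(30)
30 is even -> steps_to_one(15)
15 is odd -> 3*15+1 = 46 -> steps_to_one(46)
46 is even -> steps_to_one(23)
23 is odd -> 3*23+1 = 70 -> steps_to_one(70)
70 is even -> steps_to_one(35)
35 is odd -> 3*35+1 = 106 -> steps_to_one(106)
106 is even -> steps_to_one(53)
53 is odd -> 3*53+1 = 160 -> steps_to_one(160)
160 is even -> steps_to_one(80)
80 is even -> steps_to_one(40)
40 is even -> steps_to_one(20)
20 is even -> steps_to_one(10)
10 is even -> steps_to_one(5)
5 is odd -> 3*5+1 = 16 -> steps_to_one(16)
16 is even -> steps_to_one(8)
8 is even -> steps_to_one(4)
4 is even -> steps_to_one(2)
2 is even -> steps_to_one(1)
Reached 1 after 18 steps
= 18


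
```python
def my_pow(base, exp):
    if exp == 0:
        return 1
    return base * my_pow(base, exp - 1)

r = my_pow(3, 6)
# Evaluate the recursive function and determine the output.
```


my_pow(3, 6)
= 3 * my_pow(3, 5)
= 3 * 3 * my_pow(3, 4)
= 3 * 3 * 3 * my_pow(3, 3)
= 3 * 3 * 3 * 3 * my_pow(3, 2)
= 3 * 3 * 3 * 3 * 3 * my_pow(3, 1)
= 3 * 3 * 3 * 3 * 3 * 3 * my_pow(3, 0)
= 3 * 3 * 3 * 3 * 3 * 3 * 1
= 729


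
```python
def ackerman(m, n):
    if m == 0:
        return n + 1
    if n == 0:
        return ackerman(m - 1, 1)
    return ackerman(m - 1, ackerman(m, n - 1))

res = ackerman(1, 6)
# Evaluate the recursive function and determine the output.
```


ackerman(1, 6)
= ackerman(0, ackerman(1, 5))
First compute ackerman(1, 5) = 7
= ackerman(0, 7)
= 8


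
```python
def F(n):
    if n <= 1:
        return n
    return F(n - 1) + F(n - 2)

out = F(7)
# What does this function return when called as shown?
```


F(7)
= F(6) + F(5)
= (F(5) + F(4)) + F(5)
Computing bottom-up: F(0)=0, F(1)=1, F(2)=1, F(3)=2, F(4)=3, F(5)=5, F(6)=8, F(7)=13
= 13


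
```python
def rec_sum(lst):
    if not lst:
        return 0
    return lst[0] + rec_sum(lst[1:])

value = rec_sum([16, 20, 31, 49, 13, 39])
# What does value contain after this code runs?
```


rec_sum([16, 20, 31, 49, 13, 39])
= 16 + rec_sum([20, 31, 49, 13, 39])
= 16 + 20 + rec_sum([31, 49, 13, 39])
= 16 + 20 + 31 + rec_sum([49, 13, 39])
= 16 + 20 + 31 + 49 + rec_sum([13, 39])
= 16 + 20 + 31 + 49 + 13 + rec_sum([39])
= 16 + 20 + 31 + 49 + 13 + 39 + rec_sum([])
= 16 + 20 + 31 + 49 + 13 + 39 + 0
= 168


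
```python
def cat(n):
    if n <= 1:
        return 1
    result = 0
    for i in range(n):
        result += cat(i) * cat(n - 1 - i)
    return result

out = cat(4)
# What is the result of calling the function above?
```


cat(4)
= sum of cat(i) * cat(4-1-i) for i in 0..3
First compute sub-values bottom-up:
  cat(0) = 1, cat(1) = 1
  cat(2) = 1*1 + 1*1 = 2
  cat(3) = 1*2 + 1*1 + 2*1 = 5
Now cat(4):
  cat(0)*cat(3) = 1*5 = 5
  cat(1)*cat(2) = 1*2 = 2
  cat(2)*cat(1) = 2*1 = 2
  cat(3)*cat(0) = 5*1 = 5
= 5 + 2 + 2 + 5
= 14


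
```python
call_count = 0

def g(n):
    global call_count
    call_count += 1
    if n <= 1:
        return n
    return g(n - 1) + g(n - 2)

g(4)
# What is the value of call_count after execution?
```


g(4) calls g(3) and g(2); each non-base call branches into two more.
Let C(k) = total number of calls made by g(k), including the call to g(k) itself.
Base cases: C(0) = 1, C(1) = 1
Recurrence: C(k) = 1 + C(k-1) + C(k-2)
  C(2) = 1 + C(1) + C(0) = 1 + 1 + 1 = 3
  C(3) = 1 + C(2) + C(1) = 1 + 3 + 1 = 5
  C(4) = 1 + C(3) + C(2) = 1 + 5 + 3 = 9
Total calls = C(4) = 9


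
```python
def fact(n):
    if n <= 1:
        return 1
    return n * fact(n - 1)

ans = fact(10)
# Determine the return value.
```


fact(10)
= 10 * fact(9)
= 10 * 9 * fact(8)
= 10 * 9 * 8 * fact(7)
= 10 * 9 * 8 * 7 * fact(6)
= 10 * 9 * 8 * 7 * 6 * fact(5)
= 10 * 9 * 8 * 7 * 6 * 5 * fact(4)
= 10 * 9 * 8 * 7 * 6 * 5 * 4 * fact(3)
= 10 * 9 * 8 * 7 * 6 * 5 * 4 * 3 * fact(2)
= 10 * 9 * 8 * 7 * 6 * 5 * 4 * 3 * 2 * fact(1)
= 10 * 9 * 8 * 7 * 6 * 5 * 4 * 3 * 2 * 1
= 3628800


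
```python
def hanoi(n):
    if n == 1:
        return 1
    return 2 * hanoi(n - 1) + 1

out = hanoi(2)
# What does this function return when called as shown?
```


hanoi(2)
= 2 * hanoi(1) + 1
Now compute bottom-up:
hanoi(1) = 1
hanoi(2) = 2 * 1 + 1 = 3
= 3


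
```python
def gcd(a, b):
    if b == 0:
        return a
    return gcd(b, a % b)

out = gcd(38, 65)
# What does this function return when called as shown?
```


gcd(38, 65)
= gcd(65, 38 % 65) = gcd(65, 38)
= gcd(38, 65 % 38) = gcd(38, 27)
= gcd(27, 38 % 27) = gcd(27, 11)
= gcd(11, 27 % 11) = gcd(11, 5)
= gcd(5, 11 % 5) = gcd(5, 1)
= gcd(1, 5 % 1) = gcd(1, 0)
b == 0, return a = 1


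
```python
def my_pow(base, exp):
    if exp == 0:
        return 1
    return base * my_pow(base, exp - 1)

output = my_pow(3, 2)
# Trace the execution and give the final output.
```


my_pow(3, 2)
= 3 * my_pow(3, 1)
= 3 * 3 * my_pow(3, 0)
= 3 * 3 * 1
= 9


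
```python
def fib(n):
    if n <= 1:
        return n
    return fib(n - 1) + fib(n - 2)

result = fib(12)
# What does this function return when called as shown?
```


fib(12)
= fib(11) + fib(10)
= (fib(10) + fib(9)) + fib(10)
Computing bottom-up: fib(0)=0, fib(1)=1, fib(2)=1, fib(3)=2, fib(4)=3, fib(5)=5, fib(6)=8, fib(7)=13, fib(8)=21, fib(9)=34, fib(10)=55, fib(11)=89, fib(12)=144
= 144


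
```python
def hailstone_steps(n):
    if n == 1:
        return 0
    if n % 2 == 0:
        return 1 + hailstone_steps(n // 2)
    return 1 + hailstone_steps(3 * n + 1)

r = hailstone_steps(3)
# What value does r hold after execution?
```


hailstone_steps(3)
3 is odd -> 3*3+1 = 10 -> hailstone_steps(10)
10 is even -> hailstone_steps(5)
5 is odd -> 3*5+1 = 16 -> hailstone_steps(16)
16 is even -> hailstone_steps(8)
8 is even -> hailstone_steps(4)
4 is even -> hailstone_steps(2)
2 is even -> hailstone_steps(1)
Reached 1 after 7 steps
= 7


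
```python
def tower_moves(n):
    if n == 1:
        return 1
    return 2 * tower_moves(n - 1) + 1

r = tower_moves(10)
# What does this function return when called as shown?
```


tower_moves(10)
= 2 * tower_moves(9) + 1
= 2 * (2 * tower_moves(8) + 1) + 1
= 2 * (2 * (2 * tower_moves(7) + 1) + 1) + 1
= 2 * (2 * (2 * (2 * tower_moves(6) + 1) + 1) + 1) + 1
= 2 * (2 * (2 * (2 * (2 * tower_moves(5) + 1) + 1) + 1) + 1) + 1
= 2 * (2 * (2 * (2 * (2 * (2 * tower_moves(4) + 1) + 1) + 1) + 1) + 1) + 1
= 2 * (2 * (2 * (2 * (2 * (2 * (2 * tower_moves(3) + 1) + 1) + 1) + 1) + 1) + 1) + 1
= 2 * (2 * (2 * (2 * (2 * (2 * (2 * (2 * tower_moves(2) + 1) + 1) + 1) + 1) + 1) + 1) + 1) + 1
= 2 * (2 * (2 * (2 * (2 * (2 * (2 * (2 * (2 * tower_moves(1) + 1) + 1) + 1) + 1) + 1) + 1) + 1) + 1) + 1
Now compute bottom-up:
tower_moves(1) = 1
tower_moves(2) = 2 * 1 + 1 = 3
tower_moves(3) = 2 * 3 + 1 = 7
tower_moves(4) = 2 * 7 + 1 = 15
tower_moves(5) = 2 * 15 + 1 = 31
tower_moves(6) = 2 * 31 + 1 = 63
tower_moves(7) = 2 * 63 + 1 = 127
tower_moves(8) = 2 * 127 + 1 = 255
tower_moves(9) = 2 * 255 + 1 = 511
tower_moves(10) = 2 * 511 + 1 = 1023
= 1023


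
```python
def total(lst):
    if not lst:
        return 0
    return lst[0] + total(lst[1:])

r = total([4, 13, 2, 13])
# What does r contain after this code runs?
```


total([4, 13, 2, 13])
= 4 + total([13, 2, 13])
= 4 + 13 + total([2, 13])
= 4 + 13 + 2 + total([13])
= 4 + 13 + 2 + 13 + total([])
= 4 + 13 + 2 + 13 + 0
= 32


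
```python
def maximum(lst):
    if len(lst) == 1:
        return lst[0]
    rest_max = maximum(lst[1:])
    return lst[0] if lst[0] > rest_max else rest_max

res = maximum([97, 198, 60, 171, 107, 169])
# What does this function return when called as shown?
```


maximum([97, 198, 60, 171, 107, 169])
= compare 97 with maximum([198, 60, 171, 107, 169])
= compare 198 with maximum([60, 171, 107, 169])
= compare 60 with maximum([171, 107, 169])
= compare 171 with maximum([107, 169])
= compare 107 with maximum([169])
Base: maximum([169]) = 169
compare 107 with 169: max = 169
compare 171 with 169: max = 171
compare 60 with 171: max = 171
compare 198 with 171: max = 198
compare 97 with 198: max = 198
= 198


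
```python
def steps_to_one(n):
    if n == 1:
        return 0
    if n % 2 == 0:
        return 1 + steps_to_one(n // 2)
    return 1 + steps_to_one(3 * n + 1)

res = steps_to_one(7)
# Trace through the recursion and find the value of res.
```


steps_to_one(7)
7 is odd -> 3*7+1 = 22 -> steps_to_one(22)
22 is even -> steps_to_one(11)
11 is odd -> 3*11+1 = 34 -> steps_to_one(34)
34 is even -> steps_to_one(17)
17 is odd -> 3*17+1 = 52 -> steps_to_one(52)
52 is even -> steps_to_one(26)
26 is even -> steps_to_one(13)
13 is odd -> 3*13+1 = 40 -> steps_to_one(40)
40 is even -> steps_to_one(20)
20 is even -> steps_to_one(10)
10 is even -> steps_to_one(5)
5 is odd -> 3*5+1 = 16 -> steps_to_one(16)
16 is even -> steps_to_one(8)
8 is even -> steps_to_one(4)
4 is even -> steps_to_one(2)
2 is even -> steps_to_one(1)
Reached 1 after 16 steps
= 16


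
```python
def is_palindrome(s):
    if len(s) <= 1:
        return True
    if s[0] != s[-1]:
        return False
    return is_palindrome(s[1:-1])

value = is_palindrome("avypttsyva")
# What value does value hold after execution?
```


is_palindrome("avypttsyva")
"avypttsyva": s[0]='a' == s[-1]='a' -> is_palindrome("vypttsyv")
"vypttsyv": s[0]='v' == s[-1]='v' -> is_palindrome("ypttsy")
"ypttsy": s[0]='y' == s[-1]='y' -> is_palindrome("ptts")
"ptts": s[0]='p' != s[-1]='s' -> False
= False


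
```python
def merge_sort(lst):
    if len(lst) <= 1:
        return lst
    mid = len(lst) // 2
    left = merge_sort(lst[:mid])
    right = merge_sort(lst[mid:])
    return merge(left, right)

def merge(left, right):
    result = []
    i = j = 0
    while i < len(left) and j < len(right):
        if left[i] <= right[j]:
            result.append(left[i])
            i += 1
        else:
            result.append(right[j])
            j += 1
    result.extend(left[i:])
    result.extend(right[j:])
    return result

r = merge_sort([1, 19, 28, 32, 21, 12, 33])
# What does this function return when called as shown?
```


merge_sort([1, 19, 28, 32, 21, 12, 33])
Split into [1, 19, 28] and [32, 21, 12, 33]
Left sorted: [1, 19, 28]
Right sorted: [12, 21, 32, 33]
Merge [1, 19, 28] and [12, 21, 32, 33]
= [1, 12, 19, 21, 28, 32, 33]


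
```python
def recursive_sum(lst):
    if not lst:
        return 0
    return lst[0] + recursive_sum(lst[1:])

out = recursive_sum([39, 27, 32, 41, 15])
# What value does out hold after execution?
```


recursive_sum([39, 27, 32, 41, 15])
= 39 + recursive_sum([27, 32, 41, 15])
= 39 + 27 + recursive_sum([32, 41, 15])
= 39 + 27 + 32 + recursive_sum([41, 15])
= 39 + 27 + 32 + 41 + recursive_sum([15])
= 39 + 27 + 32 + 41 + 15 + recursive_sum([])
= 39 + 27 + 32 + 41 + 15 + 0
= 154


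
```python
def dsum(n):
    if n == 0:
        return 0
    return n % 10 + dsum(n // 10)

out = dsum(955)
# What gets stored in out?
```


dsum(955)
= 5 + dsum(95)
= 5 + 5 + dsum(9)
= 5 + 5 + 9 + dsum(0)
= 5 + 5 + 9 + 0
= 19


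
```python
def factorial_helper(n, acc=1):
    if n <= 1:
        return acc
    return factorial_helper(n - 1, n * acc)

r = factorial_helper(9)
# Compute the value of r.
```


factorial_helper(9, 1)
= factorial_helper(8, 9 * 1) = factorial_helper(8, 9)
= factorial_helper(7, 8 * 9) = factorial_helper(7, 72)
= factorial_helper(6, 7 * 72) = factorial_helper(6, 504)
= factorial_helper(5, 6 * 504) = factorial_helper(5, 3024)
= factorial_helper(4, 5 * 3024) = factorial_helper(4, 15120)
= factorial_helper(3, 4 * 15120) = factorial_helper(3, 60480)
= factorial_helper(2, 3 * 60480) = factorial_helper(2, 181440)
= factorial_helper(1, 2 * 181440) = factorial_helper(1, 362880)
n <= 1, return acc = 362880


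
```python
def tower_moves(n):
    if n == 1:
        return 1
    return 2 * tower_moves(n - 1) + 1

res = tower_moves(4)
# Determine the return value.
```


tower_moves(4)
= 2 * tower_moves(3) + 1
= 2 * (2 * tower_moves(2) + 1) + 1
= 2 * (2 * (2 * tower_moves(1) + 1) + 1) + 1
Now compute bottom-up:
tower_moves(1) = 1
tower_moves(2) = 2 * 1 + 1 = 3
tower_moves(3) = 2 * 3 + 1 = 7
tower_moves(4) = 2 * 7 + 1 = 15
= 15


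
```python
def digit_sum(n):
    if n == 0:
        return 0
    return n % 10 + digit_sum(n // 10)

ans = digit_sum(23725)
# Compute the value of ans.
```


digit_sum(23725)
= 5 + digit_sum(2372)
= 5 + 2 + digit_sum(237)
= 5 + 2 + 7 + digit_sum(23)
= 5 + 2 + 7 + 3 + digit_sum(2)
= 5 + 2 + 7 + 3 + 2 + digit_sum(0)
= 5 + 2 + 7 + 3 + 2 + 0
= 19


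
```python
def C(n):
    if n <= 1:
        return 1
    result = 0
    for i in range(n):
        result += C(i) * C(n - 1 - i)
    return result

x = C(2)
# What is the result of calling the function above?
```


C(2)
= sum of C(i) * C(2-1-i) for i in 0..1
  C(0)*C(1) = 1*1 = 1
  C(1)*C(0) = 1*1 = 1
= 1 + 1
= 2


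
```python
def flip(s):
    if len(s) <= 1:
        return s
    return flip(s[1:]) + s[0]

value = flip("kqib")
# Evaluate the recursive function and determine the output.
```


flip("kqib")
= flip("qib") + "k"
= flip("ib") + "q" + "k"
= flip("b") + "i" + "q" + "k"
= "b" + "i" + "q" + "k"
= "biqk"


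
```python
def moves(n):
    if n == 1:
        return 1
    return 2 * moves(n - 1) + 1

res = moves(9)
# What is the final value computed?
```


moves(9)
= 2 * moves(8) + 1
= 2 * (2 * moves(7) + 1) + 1
= 2 * (2 * (2 * moves(6) + 1) + 1) + 1
= 2 * (2 * (2 * (2 * moves(5) + 1) + 1) + 1) + 1
= 2 * (2 * (2 * (2 * (2 * moves(4) + 1) + 1) + 1) + 1) + 1
= 2 * (2 * (2 * (2 * (2 * (2 * moves(3) + 1) + 1) + 1) + 1) + 1) + 1
= 2 * (2 * (2 * (2 * (2 * (2 * (2 * moves(2) + 1) + 1) + 1) + 1) + 1) + 1) + 1
= 2 * (2 * (2 * (2 * (2 * (2 * (2 * (2 * moves(1) + 1) + 1) + 1) + 1) + 1) + 1) + 1) + 1
Now compute bottom-up:
moves(1) = 1
moves(2) = 2 * 1 + 1 = 3
moves(3) = 2 * 3 + 1 = 7
moves(4) = 2 * 7 + 1 = 15
moves(5) = 2 * 15 + 1 = 31
moves(6) = 2 * 31 + 1 = 63
moves(7) = 2 * 63 + 1 = 127
moves(8) = 2 * 127 + 1 = 255
moves(9) = 2 * 255 + 1 = 511
= 511


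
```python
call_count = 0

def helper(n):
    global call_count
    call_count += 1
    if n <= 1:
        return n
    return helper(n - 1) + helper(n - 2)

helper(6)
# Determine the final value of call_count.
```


helper(6) calls helper(5) and helper(4); each non-base call branches into two more.
Let C(k) = total number of calls made by helper(k), including the call to helper(k) itself.
Base cases: C(0) = 1, C(1) = 1
Recurrence: C(k) = 1 + C(k-1) + C(k-2)
  C(2) = 1 + C(1) + C(0) = 1 + 1 + 1 = 3
  C(3) = 1 + C(2) + C(1) = 1 + 3 + 1 = 5
  C(4) = 1 + C(3) + C(2) = 1 + 5 + 3 = 9
  C(5) = 1 + C(4) + C(3) = 1 + 9 + 5 = 15
  C(6) = 1 + C(5) + C(4) = 1 + 15 + 9 = 25
Total calls = C(6) = 25


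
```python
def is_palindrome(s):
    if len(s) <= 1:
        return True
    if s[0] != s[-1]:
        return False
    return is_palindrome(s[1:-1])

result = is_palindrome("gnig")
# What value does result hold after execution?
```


is_palindrome("gnig")
"gnig": s[0]='g' == s[-1]='g' -> is_palindrome("ni")
"ni": s[0]='n' != s[-1]='i' -> False
= False


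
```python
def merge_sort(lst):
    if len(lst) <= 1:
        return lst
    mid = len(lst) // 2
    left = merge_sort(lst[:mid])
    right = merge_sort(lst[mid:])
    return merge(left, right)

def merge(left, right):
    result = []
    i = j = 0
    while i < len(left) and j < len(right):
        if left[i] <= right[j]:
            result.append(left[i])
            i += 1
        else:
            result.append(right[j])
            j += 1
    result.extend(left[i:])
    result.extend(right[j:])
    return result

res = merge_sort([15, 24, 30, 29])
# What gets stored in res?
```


merge_sort([15, 24, 30, 29])
Split into [15, 24] and [30, 29]
Left sorted: [15, 24]
Right sorted: [29, 30]
Merge [15, 24] and [29, 30]
= [15, 24, 29, 30]


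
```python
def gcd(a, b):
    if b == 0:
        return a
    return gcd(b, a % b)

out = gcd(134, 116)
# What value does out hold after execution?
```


gcd(134, 116)
= gcd(116, 134 % 116) = gcd(116, 18)
= gcd(18, 116 % 18) = gcd(18, 8)
= gcd(8, 18 % 8) = gcd(8, 2)
= gcd(2, 8 % 2) = gcd(2, 0)
b == 0, return a = 2


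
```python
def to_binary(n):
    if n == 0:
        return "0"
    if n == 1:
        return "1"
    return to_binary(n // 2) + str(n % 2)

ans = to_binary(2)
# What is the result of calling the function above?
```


to_binary(2)
= to_binary(1) + "0"
= "1" + "0"
= "10"


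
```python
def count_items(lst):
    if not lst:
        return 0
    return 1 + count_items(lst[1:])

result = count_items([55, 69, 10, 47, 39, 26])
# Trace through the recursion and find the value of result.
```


count_items([55, 69, 10, 47, 39, 26])
= 1 + count_items([69, 10, 47, 39, 26])
= 1 + 1 + count_items([10, 47, 39, 26])
= 1 + 1 + 1 + count_items([47, 39, 26])
= 1 + 1 + 1 + 1 + count_items([39, 26])
= 1 + 1 + 1 + 1 + 1 + count_items([26])
= 1 + 1 + 1 + 1 + 1 + 1 + count_items([])
= 1 + 1 + 1 + 1 + 1 + 1 + 0
= 6


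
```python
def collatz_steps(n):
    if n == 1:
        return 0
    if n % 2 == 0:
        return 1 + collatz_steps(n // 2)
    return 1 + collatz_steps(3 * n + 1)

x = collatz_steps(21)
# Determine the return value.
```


collatz_steps(21)
21 is odd -> 3*21+1 = 64 -> collatz_steps(64)
64 is even -> collatz_steps(32)
32 is even -> collatz_steps(16)
16 is even -> collatz_steps(8)
8 is even -> collatz_steps(4)
4 is even -> collatz_steps(2)
2 is even -> collatz_steps(1)
Reached 1 after 7 steps
= 7


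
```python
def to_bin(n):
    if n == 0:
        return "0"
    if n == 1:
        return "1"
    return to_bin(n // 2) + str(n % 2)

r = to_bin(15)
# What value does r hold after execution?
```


to_bin(15)
= to_bin(7) + "1"
= to_bin(3) + "1" + "1"
= to_bin(1) + "1" + "1" + "1"
= "1" + "1" + "1" + "1"
= "1111"


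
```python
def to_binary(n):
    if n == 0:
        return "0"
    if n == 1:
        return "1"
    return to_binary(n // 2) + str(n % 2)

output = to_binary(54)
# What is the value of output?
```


to_binary(54)
= to_binary(27) + "0"
= to_binary(13) + "1" + "0"
= to_binary(6) + "1" + "1" + "0"
= to_binary(3) + "0" + "1" + "1" + "0"
= to_binary(1) + "1" + "0" + "1" + "1" + "0"
= "1" + "1" + "0" + "1" + "1" + "0"
= "110110"


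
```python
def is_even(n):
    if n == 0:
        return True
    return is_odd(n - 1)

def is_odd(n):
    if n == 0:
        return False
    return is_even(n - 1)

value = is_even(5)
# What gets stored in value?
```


is_even(5)
= is_odd(4)
= is_even(3)
= is_odd(2)
= is_even(1)
= is_odd(0)
n == 0: return False
= False


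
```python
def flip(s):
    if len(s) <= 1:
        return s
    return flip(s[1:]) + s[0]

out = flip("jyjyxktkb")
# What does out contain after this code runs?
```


flip("jyjyxktkb")
= flip("yjyxktkb") + "j"
= flip("jyxktkb") + "y" + "j"
= flip("yxktkb") + "j" + "y" + "j"
= flip("xktkb") + "y" + "j" + "y" + "j"
= flip("ktkb") + "x" + "y" + "j" + "y" + "j"
= flip("tkb") + "k" + "x" + "y" + "j" + "y" + "j"
= flip("kb") + "t" + "k" + "x" + "y" + "j" + "y" + "j"
= flip("b") + "k" + "t" + "k" + "x" + "y" + "j" + "y" + "j"
= "b" + "k" + "t" + "k" + "x" + "y" + "j" + "y" + "j"
= "bktkxyjyj"


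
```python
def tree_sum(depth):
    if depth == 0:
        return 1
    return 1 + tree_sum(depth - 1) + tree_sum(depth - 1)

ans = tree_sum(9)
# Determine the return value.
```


tree_sum(9)
= 1 + tree_sum(8) + tree_sum(8)
= 1 + 2 * tree_sum(8)
tree_sum(k) = 2^(k+1) - 1
tree_sum(0) = 1
tree_sum(1) = 3
tree_sum(2) = 7
tree_sum(3) = 15
tree_sum(4) = 31
tree_sum(9) = 2^10 - 1 = 1023


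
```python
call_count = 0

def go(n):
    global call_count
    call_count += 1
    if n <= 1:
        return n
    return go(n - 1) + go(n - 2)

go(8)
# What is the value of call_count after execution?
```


go(8) calls go(7) and go(6); each non-base call branches into two more.
Let C(k) = total number of calls made by go(k), including the call to go(k) itself.
Base cases: C(0) = 1, C(1) = 1
Recurrence: C(k) = 1 + C(k-1) + C(k-2)
  C(2) = 1 + C(1) + C(0) = 1 + 1 + 1 = 3
  C(3) = 1 + C(2) + C(1) = 1 + 3 + 1 = 5
  C(4) = 1 + C(3) + C(2) = 1 + 5 + 3 = 9
  C(5) = 1 + C(4) + C(3) = 1 + 9 + 5 = 15
  C(6) = 1 + C(5) + C(4) = 1 + 15 + 9 = 25
  C(7) = 1 + C(6) + C(5) = 1 + 25 + 15 = 41
  C(8) = 1 + C(7) + C(6) = 1 + 41 + 25 = 67
Total calls = C(8) = 67


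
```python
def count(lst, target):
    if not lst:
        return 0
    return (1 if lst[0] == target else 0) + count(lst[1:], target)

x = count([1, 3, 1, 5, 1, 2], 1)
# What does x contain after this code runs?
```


count([1, 3, 1, 5, 1, 2], 1)
lst[0]=1 == 1: 1 + count([3, 1, 5, 1, 2], 1)
lst[0]=3 != 1: 0 + count([1, 5, 1, 2], 1)
lst[0]=1 == 1: 1 + count([5, 1, 2], 1)
lst[0]=5 != 1: 0 + count([1, 2], 1)
lst[0]=1 == 1: 1 + count([2], 1)
lst[0]=2 != 1: 0 + count([], 1)
= 3


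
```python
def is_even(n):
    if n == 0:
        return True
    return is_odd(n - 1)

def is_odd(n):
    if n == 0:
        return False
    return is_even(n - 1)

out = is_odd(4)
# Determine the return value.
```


is_odd(4)
= is_even(3)
= is_odd(2)
= is_even(1)
= is_odd(0)
n == 0: return False
= False


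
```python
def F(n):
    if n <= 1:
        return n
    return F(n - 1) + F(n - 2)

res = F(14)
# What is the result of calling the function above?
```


F(14)
= F(13) + F(12)
= (F(12) + F(11)) + F(12)
Computing bottom-up: F(0)=0, F(1)=1, F(2)=1, F(3)=2, F(4)=3, F(5)=5, F(6)=8, F(7)=13, F(8)=21, F(9)=34, F(10)=55, F(11)=89, F(12)=144, F(13)=233, F(14)=377
= 377


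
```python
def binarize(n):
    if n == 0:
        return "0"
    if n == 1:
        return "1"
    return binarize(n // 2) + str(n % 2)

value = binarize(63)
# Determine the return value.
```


binarize(63)
= binarize(31) + "1"
= binarize(15) + "1" + "1"
= binarize(7) + "1" + "1" + "1"
= binarize(3) + "1" + "1" + "1" + "1"
= binarize(1) + "1" + "1" + "1" + "1" + "1"
= "1" + "1" + "1" + "1" + "1" + "1"
= "111111"


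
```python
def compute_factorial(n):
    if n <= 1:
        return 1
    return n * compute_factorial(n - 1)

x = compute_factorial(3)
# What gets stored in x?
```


compute_factorial(3)
= 3 * compute_factorial(2)
= 3 * 2 * compute_factorial(1)
= 3 * 2 * 1
= 6


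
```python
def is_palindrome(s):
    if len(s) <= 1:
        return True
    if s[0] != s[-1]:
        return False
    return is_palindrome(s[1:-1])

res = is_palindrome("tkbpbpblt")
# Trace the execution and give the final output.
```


is_palindrome("tkbpbpblt")
"tkbpbpblt": s[0]='t' == s[-1]='t' -> is_palindrome("kbpbpbl")
"kbpbpbl": s[0]='k' != s[-1]='l' -> False
= False


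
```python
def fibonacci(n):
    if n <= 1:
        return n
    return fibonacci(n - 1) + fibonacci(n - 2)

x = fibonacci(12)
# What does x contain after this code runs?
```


fibonacci(12)
= fibonacci(11) + fibonacci(10)
= (fibonacci(10) + fibonacci(9)) + fibonacci(10)
Computing bottom-up: fibonacci(0)=0, fibonacci(1)=1, fibonacci(2)=1, fibonacci(3)=2, fibonacci(4)=3, fibonacci(5)=5, fibonacci(6)=8, fibonacci(7)=13, fibonacci(8)=21, fibonacci(9)=34, fibonacci(10)=55, fibonacci(11)=89, fibonacci(12)=144
= 144


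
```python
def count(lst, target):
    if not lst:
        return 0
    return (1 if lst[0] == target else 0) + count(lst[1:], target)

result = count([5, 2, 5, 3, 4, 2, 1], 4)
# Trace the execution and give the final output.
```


count([5, 2, 5, 3, 4, 2, 1], 4)
lst[0]=5 != 4: 0 + count([2, 5, 3, 4, 2, 1], 4)
lst[0]=2 != 4: 0 + count([5, 3, 4, 2, 1], 4)
lst[0]=5 != 4: 0 + count([3, 4, 2, 1], 4)
lst[0]=3 != 4: 0 + count([4, 2, 1], 4)
lst[0]=4 == 4: 1 + count([2, 1], 4)
lst[0]=2 != 4: 0 + count([1], 4)
lst[0]=1 != 4: 0 + count([], 4)
= 1


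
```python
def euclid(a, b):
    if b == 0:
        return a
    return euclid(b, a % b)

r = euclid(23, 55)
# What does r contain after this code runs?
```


euclid(23, 55)
= euclid(55, 23 % 55) = euclid(55, 23)
= euclid(23, 55 % 23) = euclid(23, 9)
= euclid(9, 23 % 9) = euclid(9, 5)
= euclid(5, 9 % 5) = euclid(5, 4)
= euclid(4, 5 % 4) = euclid(4, 1)
= euclid(1, 4 % 1) = euclid(1, 0)
b == 0, return a = 1


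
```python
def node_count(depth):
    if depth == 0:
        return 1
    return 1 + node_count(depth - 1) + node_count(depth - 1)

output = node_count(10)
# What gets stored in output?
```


node_count(10)
= 1 + node_count(9) + node_count(9)
= 1 + 2 * node_count(9)
node_count(k) = 2^(k+1) - 1
node_count(0) = 1
node_count(1) = 3
node_count(2) = 7
node_count(3) = 15
node_count(4) = 31
node_count(10) = 2^11 - 1 = 2047


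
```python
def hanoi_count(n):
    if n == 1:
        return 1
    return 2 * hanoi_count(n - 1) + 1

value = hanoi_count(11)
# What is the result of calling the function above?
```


hanoi_count(11)
= 2 * hanoi_count(10) + 1
= 2 * (2 * hanoi_count(9) + 1) + 1
= 2 * (2 * (2 * hanoi_count(8) + 1) + 1) + 1
= 2 * (2 * (2 * (2 * hanoi_count(7) + 1) + 1) + 1) + 1
= 2 * (2 * (2 * (2 * (2 * hanoi_count(6) + 1) + 1) + 1) + 1) + 1
= 2 * (2 * (2 * (2 * (2 * (2 * hanoi_count(5) + 1) + 1) + 1) + 1) + 1) + 1
= 2 * (2 * (2 * (2 * (2 * (2 * (2 * hanoi_count(4) + 1) + 1) + 1) + 1) + 1) + 1) + 1
= 2 * (2 * (2 * (2 * (2 * (2 * (2 * (2 * hanoi_count(3) + 1) + 1) + 1) + 1) + 1) + 1) + 1) + 1
= 2 * (2 * (2 * (2 * (2 * (2 * (2 * (2 * (2 * hanoi_count(2) + 1) + 1) + 1) + 1) + 1) + 1) + 1) + 1) + 1
= 2 * (2 * (2 * (2 * (2 * (2 * (2 * (2 * (2 * (2 * hanoi_count(1) + 1) + 1) + 1) + 1) + 1) + 1) + 1) + 1) + 1) + 1
Now compute bottom-up:
hanoi_count(1) = 1
hanoi_count(2) = 2 * 1 + 1 = 3
hanoi_count(3) = 2 * 3 + 1 = 7
hanoi_count(4) = 2 * 7 + 1 = 15
hanoi_count(5) = 2 * 15 + 1 = 31
hanoi_count(6) = 2 * 31 + 1 = 63
hanoi_count(7) = 2 * 63 + 1 = 127
hanoi_count(8) = 2 * 127 + 1 = 255
hanoi_count(9) = 2 * 255 + 1 = 511
hanoi_count(10) = 2 * 511 + 1 = 1023
hanoi_count(11) = 2 * 1023 + 1 = 2047
= 2047


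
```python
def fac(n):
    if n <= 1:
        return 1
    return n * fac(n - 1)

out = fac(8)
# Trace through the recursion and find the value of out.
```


fac(8)
= 8 * fac(7)
= 8 * 7 * fac(6)
= 8 * 7 * 6 * fac(5)
= 8 * 7 * 6 * 5 * fac(4)
= 8 * 7 * 6 * 5 * 4 * fac(3)
= 8 * 7 * 6 * 5 * 4 * 3 * fac(2)
= 8 * 7 * 6 * 5 * 4 * 3 * 2 * fac(1)
= 8 * 7 * 6 * 5 * 4 * 3 * 2 * 1
= 40320


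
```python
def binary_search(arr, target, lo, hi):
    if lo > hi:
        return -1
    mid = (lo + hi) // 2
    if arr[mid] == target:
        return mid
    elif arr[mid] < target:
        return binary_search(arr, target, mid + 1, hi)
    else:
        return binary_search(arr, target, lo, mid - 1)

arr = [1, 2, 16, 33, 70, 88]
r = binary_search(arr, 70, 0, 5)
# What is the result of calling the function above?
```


binary_search(arr, 70, 0, 5)
lo=0, hi=5, mid=2, arr[mid]=16
16 < 70, search right half
lo=3, hi=5, mid=4, arr[mid]=70
arr[4] == 70, found at index 4
= 4


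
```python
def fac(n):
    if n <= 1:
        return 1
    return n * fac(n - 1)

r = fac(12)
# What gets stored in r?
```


fac(12)
= 12 * fac(11)
= 12 * 11 * fac(10)
= 12 * 11 * 10 * fac(9)
= 12 * 11 * 10 * 9 * fac(8)
= 12 * 11 * 10 * 9 * 8 * fac(7)
= 12 * 11 * 10 * 9 * 8 * 7 * fac(6)
= 12 * 11 * 10 * 9 * 8 * 7 * 6 * fac(5)
= 12 * 11 * 10 * 9 * 8 * 7 * 6 * 5 * fac(4)
= 12 * 11 * 10 * 9 * 8 * 7 * 6 * 5 * 4 * fac(3)
= 12 * 11 * 10 * 9 * 8 * 7 * 6 * 5 * 4 * 3 * fac(2)
= 12 * 11 * 10 * 9 * 8 * 7 * 6 * 5 * 4 * 3 * 2 * fac(1)
= 12 * 11 * 10 * 9 * 8 * 7 * 6 * 5 * 4 * 3 * 2 * 1
= 479001600


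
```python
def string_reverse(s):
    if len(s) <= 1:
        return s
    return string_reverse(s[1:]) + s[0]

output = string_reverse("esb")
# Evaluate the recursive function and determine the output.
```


string_reverse("esb")
= string_reverse("sb") + "e"
= string_reverse("b") + "s" + "e"
= "b" + "s" + "e"
= "bse"


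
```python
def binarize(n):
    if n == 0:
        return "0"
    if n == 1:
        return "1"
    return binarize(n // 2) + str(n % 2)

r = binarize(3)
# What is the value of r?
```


binarize(3)
= binarize(1) + "1"
= "1" + "1"
= "11"


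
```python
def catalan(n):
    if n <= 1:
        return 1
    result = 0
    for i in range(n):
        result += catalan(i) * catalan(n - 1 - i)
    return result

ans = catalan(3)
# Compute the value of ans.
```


catalan(3)
= sum of catalan(i) * catalan(3-1-i) for i in 0..2
First compute sub-values bottom-up:
  catalan(0) = 1, catalan(1) = 1
  catalan(2) = 1*1 + 1*1 = 2
Now catalan(3):
  catalan(0)*catalan(2) = 1*2 = 2
  catalan(1)*catalan(1) = 1*1 = 1
  catalan(2)*catalan(0) = 2*1 = 2
= 2 + 1 + 2
= 5


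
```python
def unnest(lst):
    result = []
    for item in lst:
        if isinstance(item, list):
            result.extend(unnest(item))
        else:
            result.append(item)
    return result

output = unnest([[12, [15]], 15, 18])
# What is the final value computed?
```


unnest([[12, [15]], 15, 18])
Processing each element:
  [12, [15]] is a list -> unnest recursively -> [12, 15]
  15 is not a list -> append 15
  18 is not a list -> append 18
= [12, 15, 15, 18]


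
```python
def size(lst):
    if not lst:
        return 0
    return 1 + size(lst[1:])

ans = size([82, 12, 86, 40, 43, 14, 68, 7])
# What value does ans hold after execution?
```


size([82, 12, 86, 40, 43, 14, 68, 7])
= 1 + size([12, 86, 40, 43, 14, 68, 7])
= 1 + 1 + size([86, 40, 43, 14, 68, 7])
= 1 + 1 + 1 + size([40, 43, 14, 68, 7])
= 1 + 1 + 1 + 1 + size([43, 14, 68, 7])
= 1 + 1 + 1 + 1 + 1 + size([14, 68, 7])
= 1 + 1 + 1 + 1 + 1 + 1 + size([68, 7])
= 1 + 1 + 1 + 1 + 1 + 1 + 1 + size([7])
= 1 + 1 + 1 + 1 + 1 + 1 + 1 + 1 + size([])
= 1 + 1 + 1 + 1 + 1 + 1 + 1 + 1 + 0
= 8


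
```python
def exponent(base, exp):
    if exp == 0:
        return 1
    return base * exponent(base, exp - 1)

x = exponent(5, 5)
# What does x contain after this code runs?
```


exponent(5, 5)
= 5 * exponent(5, 4)
= 5 * 5 * exponent(5, 3)
= 5 * 5 * 5 * exponent(5, 2)
= 5 * 5 * 5 * 5 * exponent(5, 1)
= 5 * 5 * 5 * 5 * 5 * exponent(5, 0)
= 5 * 5 * 5 * 5 * 5 * 1
= 3125


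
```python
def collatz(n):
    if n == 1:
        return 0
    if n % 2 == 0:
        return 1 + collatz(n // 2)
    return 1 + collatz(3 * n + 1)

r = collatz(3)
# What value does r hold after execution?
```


collatz(3)
3 is odd -> 3*3+1 = 10 -> collatz(10)
10 is even -> collatz(5)
5 is odd -> 3*5+1 = 16 -> collatz(16)
16 is even -> collatz(8)
8 is even -> collatz(4)
4 is even -> collatz(2)
2 is even -> collatz(1)
Reached 1 after 7 steps
= 7


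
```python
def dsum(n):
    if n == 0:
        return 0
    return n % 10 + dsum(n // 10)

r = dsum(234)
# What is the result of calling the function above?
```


dsum(234)
= 4 + dsum(23)
= 4 + 3 + dsum(2)
= 4 + 3 + 2 + dsum(0)
= 4 + 3 + 2 + 0
= 9


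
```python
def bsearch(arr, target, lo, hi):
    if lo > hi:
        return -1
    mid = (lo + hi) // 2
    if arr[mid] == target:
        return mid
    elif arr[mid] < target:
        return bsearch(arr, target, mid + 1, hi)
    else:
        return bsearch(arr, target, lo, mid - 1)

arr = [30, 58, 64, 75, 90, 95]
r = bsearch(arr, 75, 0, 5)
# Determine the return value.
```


bsearch(arr, 75, 0, 5)
lo=0, hi=5, mid=2, arr[mid]=64
64 < 75, search right half
lo=3, hi=5, mid=4, arr[mid]=90
90 > 75, search left half
lo=3, hi=3, mid=3, arr[mid]=75
arr[3] == 75, found at index 3
= 3


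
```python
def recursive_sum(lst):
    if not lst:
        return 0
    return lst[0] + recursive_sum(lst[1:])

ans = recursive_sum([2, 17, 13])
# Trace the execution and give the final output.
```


recursive_sum([2, 17, 13])
= 2 + recursive_sum([17, 13])
= 2 + 17 + recursive_sum([13])
= 2 + 17 + 13 + recursive_sum([])
= 2 + 17 + 13 + 0
= 32


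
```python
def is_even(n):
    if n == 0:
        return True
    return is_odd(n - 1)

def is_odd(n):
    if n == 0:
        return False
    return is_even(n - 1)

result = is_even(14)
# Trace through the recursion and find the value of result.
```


is_even(14)
= is_odd(13)
= is_even(12)
= is_odd(11)
= is_even(10)
= is_odd(9)
= is_even(8)
= is_odd(7)
= is_even(6)
= is_odd(5)
= is_even(4)
= is_odd(3)
= is_even(2)
= is_odd(1)
= is_even(0)
n == 0: return True
= True


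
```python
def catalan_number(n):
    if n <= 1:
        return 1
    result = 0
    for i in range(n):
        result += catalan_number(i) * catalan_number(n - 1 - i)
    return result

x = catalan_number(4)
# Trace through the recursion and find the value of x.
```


catalan_number(4)
= sum of catalan_number(i) * catalan_number(4-1-i) for i in 0..3
First compute sub-values bottom-up:
  catalan_number(0) = 1, catalan_number(1) = 1
  catalan_number(2) = 1*1 + 1*1 = 2
  catalan_number(3) = 1*2 + 1*1 + 2*1 = 5
Now catalan_number(4):
  catalan_number(0)*catalan_number(3) = 1*5 = 5
  catalan_number(1)*catalan_number(2) = 1*2 = 2
  catalan_number(2)*catalan_number(1) = 2*1 = 2
  catalan_number(3)*catalan_number(0) = 5*1 = 5
= 5 + 2 + 2 + 5
= 14


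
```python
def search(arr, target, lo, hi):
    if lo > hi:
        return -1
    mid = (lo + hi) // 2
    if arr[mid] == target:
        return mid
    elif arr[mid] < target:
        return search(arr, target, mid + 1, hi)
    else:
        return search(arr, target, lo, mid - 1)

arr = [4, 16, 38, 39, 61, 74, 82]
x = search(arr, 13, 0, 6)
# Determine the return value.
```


search(arr, 13, 0, 6)
lo=0, hi=6, mid=3, arr[mid]=39
39 > 13, search left half
lo=0, hi=2, mid=1, arr[mid]=16
16 > 13, search left half
lo=0, hi=0, mid=0, arr[mid]=4
4 < 13, search right half
lo > hi, target not found, return -1
= -1


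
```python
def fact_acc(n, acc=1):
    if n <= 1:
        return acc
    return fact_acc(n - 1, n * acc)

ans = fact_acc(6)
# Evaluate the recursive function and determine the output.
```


fact_acc(6, 1)
= fact_acc(5, 6 * 1) = fact_acc(5, 6)
= fact_acc(4, 5 * 6) = fact_acc(4, 30)
= fact_acc(3, 4 * 30) = fact_acc(3, 120)
= fact_acc(2, 3 * 120) = fact_acc(2, 360)
= fact_acc(1, 2 * 360) = fact_acc(1, 720)
n <= 1, return acc = 720
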